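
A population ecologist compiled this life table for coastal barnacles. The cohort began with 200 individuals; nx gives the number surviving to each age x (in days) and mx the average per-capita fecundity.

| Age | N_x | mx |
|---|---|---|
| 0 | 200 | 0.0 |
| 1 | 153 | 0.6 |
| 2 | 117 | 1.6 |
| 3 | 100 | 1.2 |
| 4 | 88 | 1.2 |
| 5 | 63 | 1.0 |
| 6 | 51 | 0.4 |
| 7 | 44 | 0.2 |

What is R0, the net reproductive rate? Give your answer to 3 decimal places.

2.984

lx = nx/n0 = nx/200: 1, 0.765, 0.585, 0.5, 0.44, 0.315, 0.255, 0.22
lx·mx by age: 0, 0.459, 0.936, 0.6, 0.528, 0.315, 0.102, 0.044
R0 = Σ lx·mx = 2.984 → 2.984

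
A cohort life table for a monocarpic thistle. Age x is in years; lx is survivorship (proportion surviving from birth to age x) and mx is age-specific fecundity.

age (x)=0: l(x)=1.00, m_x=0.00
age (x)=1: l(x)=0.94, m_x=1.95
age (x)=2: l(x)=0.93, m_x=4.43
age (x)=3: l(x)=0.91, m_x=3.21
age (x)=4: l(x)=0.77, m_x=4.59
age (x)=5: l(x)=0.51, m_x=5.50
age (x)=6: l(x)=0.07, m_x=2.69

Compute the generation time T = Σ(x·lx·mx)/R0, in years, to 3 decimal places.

lx·mx: 0, 1.833, 4.1199, 2.9211, 3.5343, 2.805, 0.1883 → R0 = 15.4016
x·lx·mx: 0, 1.833, 8.2398, 8.7633, 14.1372, 14.025, 1.1298 → Σ = 48.1281
T = 48.1281 / 15.4016 = 3.124877… → 3.125

3.125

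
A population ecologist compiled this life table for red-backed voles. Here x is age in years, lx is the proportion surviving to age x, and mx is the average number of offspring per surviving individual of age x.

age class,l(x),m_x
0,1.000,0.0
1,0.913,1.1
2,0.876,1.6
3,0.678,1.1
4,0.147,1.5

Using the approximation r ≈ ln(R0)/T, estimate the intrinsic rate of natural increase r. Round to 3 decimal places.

R0 = Σ lx·mx = 0 + 1.0043 + 1.4016 + 0.7458 + 0.2205 = 3.3722
Σ x·lx·mx = 6.9269; T = 6.9269/3.3722 = 2.05412…
r ≈ ln(R0)/T = ln(3.3722)/2.05412… = 0.59177… → 0.592

0.592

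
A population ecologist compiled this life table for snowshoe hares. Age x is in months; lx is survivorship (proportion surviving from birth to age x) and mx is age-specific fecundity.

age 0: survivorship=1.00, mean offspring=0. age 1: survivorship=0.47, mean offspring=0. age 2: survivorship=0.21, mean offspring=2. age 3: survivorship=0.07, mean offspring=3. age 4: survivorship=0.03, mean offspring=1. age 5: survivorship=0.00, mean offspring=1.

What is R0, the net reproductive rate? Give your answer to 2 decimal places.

lx·mx by age: 0, 0, 0.42, 0.21, 0.03, 0
R0 = Σ lx·mx = 0.66 → 0.66

0.66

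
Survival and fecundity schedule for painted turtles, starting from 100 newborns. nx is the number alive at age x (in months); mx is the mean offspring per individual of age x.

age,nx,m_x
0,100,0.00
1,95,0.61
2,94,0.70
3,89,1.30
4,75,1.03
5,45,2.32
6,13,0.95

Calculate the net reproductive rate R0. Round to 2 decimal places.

lx = nx/n0 = nx/100: 1, 0.95, 0.94, 0.89, 0.75, 0.45, 0.13
lx·mx by age: 0, 0.5795, 0.658, 1.157, 0.7725, 1.044, 0.1235
R0 = Σ lx·mx = 4.3345 → 4.33

4.33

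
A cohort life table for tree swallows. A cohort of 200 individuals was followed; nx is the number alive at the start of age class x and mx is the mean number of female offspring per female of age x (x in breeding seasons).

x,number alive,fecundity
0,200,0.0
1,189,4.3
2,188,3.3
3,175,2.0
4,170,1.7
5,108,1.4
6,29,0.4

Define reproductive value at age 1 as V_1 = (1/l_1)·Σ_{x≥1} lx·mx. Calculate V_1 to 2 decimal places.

lx = nx/n0 = nx/200: 1, 0.945, 0.94, 0.875, 0.85, 0.54, 0.145
lx·mx for x ≥ 1: 4.0635, 3.102, 1.75, 1.445, 0.756, 0.058 → sum = 11.1745
V_1 = 11.1745 / l_1 = 11.1745 / 0.945 = 11.824868… → 11.82

11.82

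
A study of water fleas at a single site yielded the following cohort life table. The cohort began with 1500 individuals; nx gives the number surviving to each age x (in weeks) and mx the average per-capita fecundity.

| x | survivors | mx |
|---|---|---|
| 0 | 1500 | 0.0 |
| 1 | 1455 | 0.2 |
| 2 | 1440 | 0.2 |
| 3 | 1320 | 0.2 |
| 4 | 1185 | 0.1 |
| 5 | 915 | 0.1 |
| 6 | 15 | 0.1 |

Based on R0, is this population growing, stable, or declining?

lx = nx/n0 = nx/1500: 1, 0.97, 0.96, 0.88, 0.79, 0.61, 0.01
R0 = Σ lx·mx = 0 + 0.194 + 0.192 + 0.176 + 0.079 + 0.061 + 0.001 = 0.703
R0 < 1, so the population is declining.

declining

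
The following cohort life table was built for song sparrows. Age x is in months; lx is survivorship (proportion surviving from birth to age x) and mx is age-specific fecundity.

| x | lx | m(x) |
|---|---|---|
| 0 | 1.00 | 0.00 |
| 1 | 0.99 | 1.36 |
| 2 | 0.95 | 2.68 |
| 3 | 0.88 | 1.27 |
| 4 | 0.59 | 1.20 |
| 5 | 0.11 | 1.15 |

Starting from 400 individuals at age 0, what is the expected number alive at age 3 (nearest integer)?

Expected survivors = N0 · l_3 = 400 × 0.88 = 352 → 352

352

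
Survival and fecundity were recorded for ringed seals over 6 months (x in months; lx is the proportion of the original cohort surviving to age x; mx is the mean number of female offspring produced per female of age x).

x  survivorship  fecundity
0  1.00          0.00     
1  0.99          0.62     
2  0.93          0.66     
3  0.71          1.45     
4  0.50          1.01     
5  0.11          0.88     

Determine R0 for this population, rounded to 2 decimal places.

lx·mx by age: 0, 0.6138, 0.6138, 1.0295, 0.505, 0.0968
R0 = Σ lx·mx = 2.8589 → 2.86

2.86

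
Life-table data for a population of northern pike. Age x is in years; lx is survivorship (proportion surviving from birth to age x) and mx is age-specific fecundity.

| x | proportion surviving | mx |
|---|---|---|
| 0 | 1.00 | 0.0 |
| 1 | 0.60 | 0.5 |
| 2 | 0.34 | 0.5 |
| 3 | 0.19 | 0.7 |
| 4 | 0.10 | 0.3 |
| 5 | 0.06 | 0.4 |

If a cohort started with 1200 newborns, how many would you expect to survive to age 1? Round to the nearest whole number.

720

Expected survivors = N0 · l_1 = 1200 × 0.60 = 720 → 720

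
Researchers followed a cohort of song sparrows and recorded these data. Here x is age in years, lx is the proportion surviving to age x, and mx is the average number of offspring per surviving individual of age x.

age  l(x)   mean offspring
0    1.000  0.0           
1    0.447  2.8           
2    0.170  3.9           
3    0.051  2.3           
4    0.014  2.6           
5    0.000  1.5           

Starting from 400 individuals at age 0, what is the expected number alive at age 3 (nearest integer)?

20

Expected survivors = N0 · l_3 = 400 × 0.051 = 20.4 → 20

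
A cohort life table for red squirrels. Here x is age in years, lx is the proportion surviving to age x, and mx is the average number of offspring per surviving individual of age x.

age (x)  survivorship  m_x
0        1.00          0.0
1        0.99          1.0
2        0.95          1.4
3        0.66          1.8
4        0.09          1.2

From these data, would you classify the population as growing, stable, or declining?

growing

R0 = Σ lx·mx = 0 + 0.99 + 1.33 + 1.188 + 0.108 = 3.616
R0 > 1, so the population is growing.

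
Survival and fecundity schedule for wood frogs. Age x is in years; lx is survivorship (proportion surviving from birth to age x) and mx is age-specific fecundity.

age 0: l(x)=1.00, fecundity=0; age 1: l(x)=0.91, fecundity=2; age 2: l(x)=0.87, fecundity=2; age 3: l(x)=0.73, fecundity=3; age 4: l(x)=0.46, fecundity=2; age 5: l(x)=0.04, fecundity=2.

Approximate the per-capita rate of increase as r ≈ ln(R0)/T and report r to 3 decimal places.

0.808

R0 = Σ lx·mx = 0 + 1.82 + 1.74 + 2.19 + 0.92 + 0.08 = 6.75
Σ x·lx·mx = 15.95; T = 15.95/6.75 = 2.36296…
r ≈ ln(R0)/T = ln(6.75)/2.36296… = 0.80811… → 0.808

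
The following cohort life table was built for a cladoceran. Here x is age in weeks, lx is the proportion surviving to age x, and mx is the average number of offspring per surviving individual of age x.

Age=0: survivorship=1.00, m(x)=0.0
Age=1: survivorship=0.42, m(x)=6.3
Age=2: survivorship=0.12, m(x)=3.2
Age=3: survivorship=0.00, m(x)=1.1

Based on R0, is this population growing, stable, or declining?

R0 = Σ lx·mx = 0 + 2.646 + 0.384 + 0 = 3.03
R0 > 1, so the population is growing.

growing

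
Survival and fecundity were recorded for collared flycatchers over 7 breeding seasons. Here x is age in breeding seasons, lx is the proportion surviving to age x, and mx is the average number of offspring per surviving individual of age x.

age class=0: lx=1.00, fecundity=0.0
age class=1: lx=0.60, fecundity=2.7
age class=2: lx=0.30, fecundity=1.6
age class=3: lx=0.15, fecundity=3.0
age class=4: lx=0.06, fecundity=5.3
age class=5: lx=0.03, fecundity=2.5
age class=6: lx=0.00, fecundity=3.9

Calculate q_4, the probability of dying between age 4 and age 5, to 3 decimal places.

q_4 = (l_4 − l_5) / l_4 = (0.06 − 0.03) / 0.06
     = 0.03 / 0.06 = 0.5 → 0.500

0.500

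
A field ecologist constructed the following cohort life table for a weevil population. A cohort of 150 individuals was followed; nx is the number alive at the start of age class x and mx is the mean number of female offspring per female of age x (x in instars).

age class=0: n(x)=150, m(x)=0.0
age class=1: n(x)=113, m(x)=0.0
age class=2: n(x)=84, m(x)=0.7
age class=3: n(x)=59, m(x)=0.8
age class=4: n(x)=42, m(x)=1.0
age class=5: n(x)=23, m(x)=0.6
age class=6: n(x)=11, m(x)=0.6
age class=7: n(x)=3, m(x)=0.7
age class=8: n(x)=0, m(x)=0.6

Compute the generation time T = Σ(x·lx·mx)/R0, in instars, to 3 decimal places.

3.229

lx = nx/n0 = nx/150: 1, 0.75333…, 0.56, 0.39333…, 0.28, 0.15333…, 0.07333…, 0.02, 0
lx·mx: 0, 0, 0.392, 0.314667…, 0.28, 0.092…, 0.044…, 0.014, 0 → R0 = 1.136667…
x·lx·mx: 0, 0, 0.784, 0.944…, 1.12, 0.46…, 0.264…, 0.098, 0 → Σ = 3.67…
T = 3.67… / 1.136667… = 3.228739… → 3.229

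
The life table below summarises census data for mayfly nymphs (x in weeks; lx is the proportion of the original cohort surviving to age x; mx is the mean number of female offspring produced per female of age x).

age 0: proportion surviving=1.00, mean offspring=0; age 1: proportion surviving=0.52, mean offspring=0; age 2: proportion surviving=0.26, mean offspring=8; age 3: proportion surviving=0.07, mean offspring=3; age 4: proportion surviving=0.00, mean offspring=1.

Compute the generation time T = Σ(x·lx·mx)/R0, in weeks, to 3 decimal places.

2.092

lx·mx: 0, 0, 2.08, 0.21, 0 → R0 = 2.29
x·lx·mx: 0, 0, 4.16, 0.63, 0 → Σ = 4.79
T = 4.79 / 2.29 = 2.091703… → 2.092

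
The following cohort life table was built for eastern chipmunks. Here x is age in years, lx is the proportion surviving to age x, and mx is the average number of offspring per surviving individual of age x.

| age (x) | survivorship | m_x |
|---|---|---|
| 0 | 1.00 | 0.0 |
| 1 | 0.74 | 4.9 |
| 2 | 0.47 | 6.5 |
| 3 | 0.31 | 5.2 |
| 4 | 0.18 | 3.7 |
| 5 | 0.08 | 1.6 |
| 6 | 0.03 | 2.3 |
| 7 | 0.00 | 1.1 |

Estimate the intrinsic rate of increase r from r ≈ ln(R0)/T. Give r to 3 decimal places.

1.109

R0 = Σ lx·mx = 0 + 3.626 + 3.055 + 1.612 + 0.666 + 0.128 + 0.069 + 0 = 9.156
Σ x·lx·mx = 18.29; T = 18.29/9.156 = 1.9976…
r ≈ ln(R0)/T = ln(9.156)/1.9976… = 1.10854… → 1.109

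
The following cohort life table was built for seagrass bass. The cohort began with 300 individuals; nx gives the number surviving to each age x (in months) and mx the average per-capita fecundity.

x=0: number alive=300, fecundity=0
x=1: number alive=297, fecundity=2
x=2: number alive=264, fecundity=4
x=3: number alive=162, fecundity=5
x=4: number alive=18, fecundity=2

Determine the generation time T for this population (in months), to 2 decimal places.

lx = nx/n0 = nx/300: 1, 0.99, 0.88, 0.54, 0.06
lx·mx: 0, 1.98, 3.52, 2.7, 0.12 → R0 = 8.32
x·lx·mx: 0, 1.98, 7.04, 8.1, 0.48 → Σ = 17.6
T = 17.6 / 8.32 = 2.115385… → 2.12

2.12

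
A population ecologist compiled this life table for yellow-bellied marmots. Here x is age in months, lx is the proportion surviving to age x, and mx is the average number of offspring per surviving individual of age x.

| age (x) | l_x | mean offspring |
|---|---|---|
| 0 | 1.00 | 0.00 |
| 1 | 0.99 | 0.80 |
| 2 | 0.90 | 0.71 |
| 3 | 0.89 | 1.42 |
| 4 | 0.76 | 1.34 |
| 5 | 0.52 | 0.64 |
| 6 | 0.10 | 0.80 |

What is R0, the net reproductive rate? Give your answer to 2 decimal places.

4.13

lx·mx by age: 0, 0.792, 0.639, 1.2638, 1.0184, 0.3328, 0.08
R0 = Σ lx·mx = 4.126 → 4.13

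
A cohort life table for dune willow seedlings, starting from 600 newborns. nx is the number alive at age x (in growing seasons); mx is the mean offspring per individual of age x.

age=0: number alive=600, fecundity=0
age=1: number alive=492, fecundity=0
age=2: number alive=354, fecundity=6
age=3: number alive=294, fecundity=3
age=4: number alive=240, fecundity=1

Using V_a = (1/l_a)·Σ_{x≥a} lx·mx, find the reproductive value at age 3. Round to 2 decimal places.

3.82

lx = nx/n0 = nx/600: 1, 0.82, 0.59, 0.49, 0.4
lx·mx for x ≥ 3: 1.47, 0.4 → sum = 1.87
V_3 = 1.87 / l_3 = 1.87 / 0.49 = 3.816327… → 3.82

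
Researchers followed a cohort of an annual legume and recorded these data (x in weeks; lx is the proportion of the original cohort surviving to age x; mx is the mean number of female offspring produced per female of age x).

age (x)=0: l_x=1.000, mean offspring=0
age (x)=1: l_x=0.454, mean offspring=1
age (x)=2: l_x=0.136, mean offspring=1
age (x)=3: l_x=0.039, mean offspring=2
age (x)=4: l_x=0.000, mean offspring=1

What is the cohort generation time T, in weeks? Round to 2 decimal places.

1.44

lx·mx: 0, 0.454, 0.136, 0.078, 0 → R0 = 0.668
x·lx·mx: 0, 0.454, 0.272, 0.234, 0 → Σ = 0.96
T = 0.96 / 0.668 = 1.437126… → 1.44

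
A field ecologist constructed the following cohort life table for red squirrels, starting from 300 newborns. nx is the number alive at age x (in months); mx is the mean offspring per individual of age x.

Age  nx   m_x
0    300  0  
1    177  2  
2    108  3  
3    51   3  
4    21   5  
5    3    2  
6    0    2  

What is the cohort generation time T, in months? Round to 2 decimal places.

lx = nx/n0 = nx/300: 1, 0.59, 0.36, 0.17, 0.07, 0.01, 0
lx·mx: 0, 1.18, 1.08, 0.51, 0.35, 0.02, 0 → R0 = 3.14
x·lx·mx: 0, 1.18, 2.16, 1.53, 1.4, 0.1, 0 → Σ = 6.37
T = 6.37 / 3.14 = 2.028662… → 2.03

2.03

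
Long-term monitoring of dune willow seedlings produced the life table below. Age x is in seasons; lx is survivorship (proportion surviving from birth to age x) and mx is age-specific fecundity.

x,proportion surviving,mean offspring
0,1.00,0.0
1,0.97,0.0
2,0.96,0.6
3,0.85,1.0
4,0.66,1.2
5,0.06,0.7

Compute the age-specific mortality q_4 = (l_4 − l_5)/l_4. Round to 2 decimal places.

q_4 = (l_4 − l_5) / l_4 = (0.66 − 0.06) / 0.66
     = 0.6 / 0.66 = 0.909091… → 0.91

0.91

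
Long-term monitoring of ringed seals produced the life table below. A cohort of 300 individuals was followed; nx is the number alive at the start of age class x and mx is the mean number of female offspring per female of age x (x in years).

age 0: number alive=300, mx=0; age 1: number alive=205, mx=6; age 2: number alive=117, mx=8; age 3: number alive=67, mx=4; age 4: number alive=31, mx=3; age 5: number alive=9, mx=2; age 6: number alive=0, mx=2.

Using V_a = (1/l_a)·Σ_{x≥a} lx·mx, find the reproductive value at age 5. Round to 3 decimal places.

lx = nx/n0 = nx/300: 1, 0.68333…, 0.39, 0.22333…, 0.10333…, 0.03, 0
lx·mx for x ≥ 5: 0.06, 0 → sum = 0.06
V_5 = 0.06 / l_5 = 0.06 / 0.03 = 2 → 2.000

2.000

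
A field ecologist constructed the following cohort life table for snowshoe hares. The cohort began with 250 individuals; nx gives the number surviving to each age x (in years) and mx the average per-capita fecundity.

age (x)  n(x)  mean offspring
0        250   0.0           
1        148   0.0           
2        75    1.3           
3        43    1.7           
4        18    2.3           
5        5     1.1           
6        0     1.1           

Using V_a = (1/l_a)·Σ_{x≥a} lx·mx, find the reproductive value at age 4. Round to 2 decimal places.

2.61

lx = nx/n0 = nx/250: 1, 0.592, 0.3, 0.172, 0.072, 0.02, 0
lx·mx for x ≥ 4: 0.1656, 0.022, 0 → sum = 0.1876
V_4 = 0.1876 / l_4 = 0.1876 / 0.072 = 2.605556… → 2.61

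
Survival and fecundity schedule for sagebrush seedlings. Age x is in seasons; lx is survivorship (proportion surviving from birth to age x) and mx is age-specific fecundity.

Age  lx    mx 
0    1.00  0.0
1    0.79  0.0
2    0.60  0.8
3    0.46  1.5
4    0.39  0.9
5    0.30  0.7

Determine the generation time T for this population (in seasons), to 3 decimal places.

3.168

lx·mx: 0, 0, 0.48, 0.69, 0.351, 0.21 → R0 = 1.731
x·lx·mx: 0, 0, 0.96, 2.07, 1.404, 1.05 → Σ = 5.484
T = 5.484 / 1.731 = 3.168111… → 3.168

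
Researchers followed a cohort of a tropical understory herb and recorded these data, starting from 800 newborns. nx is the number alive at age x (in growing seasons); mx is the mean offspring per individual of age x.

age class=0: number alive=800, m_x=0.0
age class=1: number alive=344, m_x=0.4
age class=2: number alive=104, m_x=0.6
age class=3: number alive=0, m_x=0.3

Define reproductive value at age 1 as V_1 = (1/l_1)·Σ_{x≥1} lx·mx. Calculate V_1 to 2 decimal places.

lx = nx/n0 = nx/800: 1, 0.43, 0.13, 0
lx·mx for x ≥ 1: 0.172, 0.078, 0 → sum = 0.25
V_1 = 0.25 / l_1 = 0.25 / 0.43 = 0.581395… → 0.58

0.58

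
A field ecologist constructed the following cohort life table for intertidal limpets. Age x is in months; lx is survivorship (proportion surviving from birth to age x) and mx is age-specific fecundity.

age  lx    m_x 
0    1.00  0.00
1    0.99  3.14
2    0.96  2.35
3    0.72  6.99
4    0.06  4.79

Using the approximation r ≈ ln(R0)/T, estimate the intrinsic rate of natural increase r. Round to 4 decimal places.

R0 = Σ lx·mx = 0 + 3.1086 + 2.256 + 5.0328 + 0.2874 = 10.6848
Σ x·lx·mx = 23.8686; T = 23.8686/10.6848 = 2.23388…
r ≈ ln(R0)/T = ln(10.6848)/2.23388… = 1.060405… → 1.0604

1.0604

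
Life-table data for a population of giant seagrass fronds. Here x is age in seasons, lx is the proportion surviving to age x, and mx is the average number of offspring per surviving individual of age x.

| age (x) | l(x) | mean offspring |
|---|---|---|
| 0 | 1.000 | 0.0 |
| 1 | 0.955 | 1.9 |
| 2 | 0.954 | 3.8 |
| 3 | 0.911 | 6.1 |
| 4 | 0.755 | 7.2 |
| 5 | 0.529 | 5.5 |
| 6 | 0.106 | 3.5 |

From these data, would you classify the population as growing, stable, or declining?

growing

R0 = Σ lx·mx = 0 + 1.8145 + 3.6252 + 5.5571 + 5.436 + 2.9095 + 0.371 = 19.7133
R0 > 1, so the population is growing.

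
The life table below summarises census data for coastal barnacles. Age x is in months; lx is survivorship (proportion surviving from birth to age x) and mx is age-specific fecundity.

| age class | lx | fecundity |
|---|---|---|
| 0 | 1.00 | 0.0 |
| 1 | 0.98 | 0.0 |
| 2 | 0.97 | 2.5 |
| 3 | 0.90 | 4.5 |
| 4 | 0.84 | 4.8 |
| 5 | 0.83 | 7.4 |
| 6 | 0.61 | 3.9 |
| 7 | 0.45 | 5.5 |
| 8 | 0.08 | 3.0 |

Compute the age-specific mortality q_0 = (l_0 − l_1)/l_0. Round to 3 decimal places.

0.020

q_0 = (l_0 − l_1) / l_0 = (1 − 0.98) / 1
     = 0.02 / 1 = 0.02 → 0.020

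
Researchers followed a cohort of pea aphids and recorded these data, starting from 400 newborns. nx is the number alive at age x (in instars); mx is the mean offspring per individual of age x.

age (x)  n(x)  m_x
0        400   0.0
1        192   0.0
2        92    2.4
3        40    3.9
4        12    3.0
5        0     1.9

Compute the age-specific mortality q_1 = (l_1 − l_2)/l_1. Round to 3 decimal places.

lx = nx/n0 = nx/400: 1, 0.48, 0.23, 0.1, 0.03, 0
q_1 = (l_1 − l_2) / l_1 = (0.48 − 0.23) / 0.48
     = 0.25 / 0.48 = 0.520833… → 0.521

0.521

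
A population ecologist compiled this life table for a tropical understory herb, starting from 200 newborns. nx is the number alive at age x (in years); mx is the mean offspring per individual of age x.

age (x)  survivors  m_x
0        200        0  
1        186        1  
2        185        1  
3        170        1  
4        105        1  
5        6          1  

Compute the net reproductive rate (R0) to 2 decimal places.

3.26

lx = nx/n0 = nx/200: 1, 0.93, 0.925, 0.85, 0.525, 0.03
lx·mx by age: 0, 0.93, 0.925, 0.85, 0.525, 0.03
R0 = Σ lx·mx = 3.26 → 3.26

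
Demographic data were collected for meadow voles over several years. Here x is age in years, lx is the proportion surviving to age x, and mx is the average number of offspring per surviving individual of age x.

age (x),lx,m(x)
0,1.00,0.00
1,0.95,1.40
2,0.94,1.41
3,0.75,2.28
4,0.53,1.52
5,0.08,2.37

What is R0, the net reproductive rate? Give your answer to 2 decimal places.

lx·mx by age: 0, 1.33, 1.3254, 1.71, 0.8056, 0.1896
R0 = Σ lx·mx = 5.3606 → 5.36

5.36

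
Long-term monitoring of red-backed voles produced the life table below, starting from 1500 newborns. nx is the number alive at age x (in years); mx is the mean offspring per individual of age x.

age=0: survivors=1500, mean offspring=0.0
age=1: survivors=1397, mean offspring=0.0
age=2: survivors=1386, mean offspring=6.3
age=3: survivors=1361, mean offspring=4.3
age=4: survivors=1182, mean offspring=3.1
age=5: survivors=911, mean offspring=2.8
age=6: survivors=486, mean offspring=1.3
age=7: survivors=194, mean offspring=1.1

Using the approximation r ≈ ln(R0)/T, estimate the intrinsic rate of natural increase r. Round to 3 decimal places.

lx = nx/n0 = nx/1500: 1, 0.93133…, 0.924, 0.90733…, 0.788, 0.60733…, 0.324, 0.12933…
R0 = Σ lx·mx = 0 + 0 + 5.8212 + 3.90153… + 2.4428 + 1.70053… + 0.4212 + 0.14227… = 14.429533…
Σ x·lx·mx = 45.143933…; T = 45.143933…/14.429533… = 3.12858…
r ≈ ln(R0)/T = ln(14.429533…)/3.12858… = 0.85319… → 0.853

0.853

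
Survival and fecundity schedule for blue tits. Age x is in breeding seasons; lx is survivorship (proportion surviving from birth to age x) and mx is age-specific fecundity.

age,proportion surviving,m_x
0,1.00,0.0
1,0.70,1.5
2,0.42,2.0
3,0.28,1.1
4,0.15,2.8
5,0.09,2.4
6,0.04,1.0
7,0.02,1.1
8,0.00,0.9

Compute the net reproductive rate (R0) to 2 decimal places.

2.90

lx·mx by age: 0, 1.05, 0.84, 0.308, 0.42, 0.216, 0.04, 0.022, 0
R0 = Σ lx·mx = 2.896 → 2.90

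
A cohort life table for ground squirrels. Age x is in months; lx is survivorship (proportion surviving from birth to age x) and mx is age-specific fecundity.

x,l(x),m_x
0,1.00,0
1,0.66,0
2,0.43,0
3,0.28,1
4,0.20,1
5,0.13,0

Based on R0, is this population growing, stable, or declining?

declining

R0 = Σ lx·mx = 0 + 0 + 0 + 0.28 + 0.2 + 0 = 0.48
R0 < 1, so the population is declining.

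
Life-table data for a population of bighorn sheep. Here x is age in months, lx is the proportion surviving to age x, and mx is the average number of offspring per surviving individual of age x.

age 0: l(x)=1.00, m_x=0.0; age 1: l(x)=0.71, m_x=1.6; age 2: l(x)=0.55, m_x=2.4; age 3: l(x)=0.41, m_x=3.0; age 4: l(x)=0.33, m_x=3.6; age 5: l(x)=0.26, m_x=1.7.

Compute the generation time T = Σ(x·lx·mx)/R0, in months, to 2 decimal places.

2.71

lx·mx: 0, 1.136, 1.32, 1.23, 1.188, 0.442 → R0 = 5.316
x·lx·mx: 0, 1.136, 2.64, 3.69, 4.752, 2.21 → Σ = 14.428
T = 14.428 / 5.316 = 2.714071… → 2.71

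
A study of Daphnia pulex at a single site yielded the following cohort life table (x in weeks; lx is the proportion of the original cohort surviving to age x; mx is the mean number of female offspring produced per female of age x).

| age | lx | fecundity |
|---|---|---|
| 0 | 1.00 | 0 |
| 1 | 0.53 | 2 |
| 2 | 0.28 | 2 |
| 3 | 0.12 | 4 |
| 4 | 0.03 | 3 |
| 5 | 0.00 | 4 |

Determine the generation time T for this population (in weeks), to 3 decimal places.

lx·mx: 0, 1.06, 0.56, 0.48, 0.09, 0 → R0 = 2.19
x·lx·mx: 0, 1.06, 1.12, 1.44, 0.36, 0 → Σ = 3.98
T = 3.98 / 2.19 = 1.817352… → 1.817

1.817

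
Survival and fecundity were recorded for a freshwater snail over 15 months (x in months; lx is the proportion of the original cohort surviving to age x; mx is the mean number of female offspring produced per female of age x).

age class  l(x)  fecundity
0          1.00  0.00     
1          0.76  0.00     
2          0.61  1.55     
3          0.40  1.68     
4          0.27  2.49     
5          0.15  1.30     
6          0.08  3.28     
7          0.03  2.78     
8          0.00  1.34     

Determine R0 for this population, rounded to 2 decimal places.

2.83

lx·mx by age: 0, 0, 0.9455, 0.672, 0.6723, 0.195, 0.2624, 0.0834, 0
R0 = Σ lx·mx = 2.8306 → 2.83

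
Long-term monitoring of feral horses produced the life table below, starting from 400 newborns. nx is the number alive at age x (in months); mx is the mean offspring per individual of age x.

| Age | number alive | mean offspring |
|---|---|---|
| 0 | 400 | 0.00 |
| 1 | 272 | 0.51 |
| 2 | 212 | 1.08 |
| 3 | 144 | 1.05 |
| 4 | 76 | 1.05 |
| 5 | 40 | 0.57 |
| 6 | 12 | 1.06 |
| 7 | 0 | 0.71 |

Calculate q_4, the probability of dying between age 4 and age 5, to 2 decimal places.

0.47

lx = nx/n0 = nx/400: 1, 0.68, 0.53, 0.36, 0.19, 0.1, 0.03, 0
q_4 = (l_4 − l_5) / l_4 = (0.19 − 0.1) / 0.19
     = 0.09 / 0.19 = 0.473684… → 0.47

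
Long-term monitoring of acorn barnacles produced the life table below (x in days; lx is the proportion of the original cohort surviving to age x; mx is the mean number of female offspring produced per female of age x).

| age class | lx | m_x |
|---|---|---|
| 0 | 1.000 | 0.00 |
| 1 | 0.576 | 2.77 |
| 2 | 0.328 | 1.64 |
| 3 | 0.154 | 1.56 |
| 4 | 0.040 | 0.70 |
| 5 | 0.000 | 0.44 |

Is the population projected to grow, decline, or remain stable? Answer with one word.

R0 = Σ lx·mx = 0 + 1.59552 + 0.53792 + 0.24024 + 0.028 + 0 = 2.40168
R0 > 1, so the population is growing.

growing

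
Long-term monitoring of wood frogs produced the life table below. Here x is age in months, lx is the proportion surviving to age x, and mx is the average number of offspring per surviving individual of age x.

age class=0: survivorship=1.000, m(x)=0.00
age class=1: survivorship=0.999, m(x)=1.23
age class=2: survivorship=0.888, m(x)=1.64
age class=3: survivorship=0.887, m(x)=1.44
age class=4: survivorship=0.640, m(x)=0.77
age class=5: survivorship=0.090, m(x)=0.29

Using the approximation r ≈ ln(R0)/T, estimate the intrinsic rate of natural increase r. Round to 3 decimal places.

R0 = Σ lx·mx = 0 + 1.22877 + 1.45632 + 1.27728 + 0.4928 + 0.0261 = 4.48127
Σ x·lx·mx = 10.07495; T = 10.07495/4.48127 = 2.24824…
r ≈ ln(R0)/T = ln(4.48127)/2.24824… = 0.66715… → 0.667

0.667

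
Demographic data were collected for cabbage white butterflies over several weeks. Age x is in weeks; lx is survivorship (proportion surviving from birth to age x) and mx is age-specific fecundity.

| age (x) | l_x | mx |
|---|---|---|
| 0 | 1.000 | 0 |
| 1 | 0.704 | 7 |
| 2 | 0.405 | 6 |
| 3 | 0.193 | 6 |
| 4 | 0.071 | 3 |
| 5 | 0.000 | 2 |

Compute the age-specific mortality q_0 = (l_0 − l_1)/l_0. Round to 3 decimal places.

0.296

q_0 = (l_0 − l_1) / l_0 = (1 − 0.704) / 1
     = 0.296 / 1 = 0.296 → 0.296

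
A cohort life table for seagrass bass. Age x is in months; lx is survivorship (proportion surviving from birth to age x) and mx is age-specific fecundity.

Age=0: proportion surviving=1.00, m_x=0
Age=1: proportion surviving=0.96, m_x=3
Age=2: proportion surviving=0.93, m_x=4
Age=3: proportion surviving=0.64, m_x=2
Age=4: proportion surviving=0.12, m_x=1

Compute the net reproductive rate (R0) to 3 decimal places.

8.000

lx·mx by age: 0, 2.88, 3.72, 1.28, 0.12
R0 = Σ lx·mx = 8 → 8.000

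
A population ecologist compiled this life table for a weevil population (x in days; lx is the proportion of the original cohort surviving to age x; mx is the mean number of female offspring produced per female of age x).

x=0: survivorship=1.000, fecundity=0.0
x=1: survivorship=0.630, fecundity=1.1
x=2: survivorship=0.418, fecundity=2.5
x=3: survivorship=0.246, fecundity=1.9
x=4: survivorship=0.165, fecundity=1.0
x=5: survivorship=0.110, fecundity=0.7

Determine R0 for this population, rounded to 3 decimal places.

lx·mx by age: 0, 0.693, 1.045, 0.4674, 0.165, 0.077
R0 = Σ lx·mx = 2.4474 → 2.447

2.447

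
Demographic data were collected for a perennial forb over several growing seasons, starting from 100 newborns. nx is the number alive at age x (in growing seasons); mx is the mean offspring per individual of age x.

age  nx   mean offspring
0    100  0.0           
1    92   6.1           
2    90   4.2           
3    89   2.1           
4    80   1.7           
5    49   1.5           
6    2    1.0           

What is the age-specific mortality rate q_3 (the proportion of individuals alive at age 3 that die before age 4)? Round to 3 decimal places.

0.101

lx = nx/n0 = nx/100: 1, 0.92, 0.9, 0.89, 0.8, 0.49, 0.02
q_3 = (l_3 − l_4) / l_3 = (0.89 − 0.8) / 0.89
     = 0.09 / 0.89 = 0.101124… → 0.101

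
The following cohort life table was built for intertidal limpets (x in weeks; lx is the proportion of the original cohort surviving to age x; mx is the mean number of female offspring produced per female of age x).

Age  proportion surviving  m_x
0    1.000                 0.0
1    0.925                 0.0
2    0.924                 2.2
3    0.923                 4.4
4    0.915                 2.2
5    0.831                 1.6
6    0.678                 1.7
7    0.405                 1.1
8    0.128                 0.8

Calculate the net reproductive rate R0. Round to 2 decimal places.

lx·mx by age: 0, 0, 2.0328, 4.0612, 2.013, 1.3296, 1.1526, 0.4455, 0.1024
R0 = Σ lx·mx = 11.1371 → 11.14

11.14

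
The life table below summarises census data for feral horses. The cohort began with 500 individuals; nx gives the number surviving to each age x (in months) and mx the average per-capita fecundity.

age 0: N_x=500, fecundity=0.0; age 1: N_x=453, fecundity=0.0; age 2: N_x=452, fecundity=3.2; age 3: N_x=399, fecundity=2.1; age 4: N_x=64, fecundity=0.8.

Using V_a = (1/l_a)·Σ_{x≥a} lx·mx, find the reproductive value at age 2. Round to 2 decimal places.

5.17

lx = nx/n0 = nx/500: 1, 0.906, 0.904, 0.798, 0.128
lx·mx for x ≥ 2: 2.8928, 1.6758, 0.1024 → sum = 4.671
V_2 = 4.671 / l_2 = 4.671 / 0.904 = 5.167035… → 5.17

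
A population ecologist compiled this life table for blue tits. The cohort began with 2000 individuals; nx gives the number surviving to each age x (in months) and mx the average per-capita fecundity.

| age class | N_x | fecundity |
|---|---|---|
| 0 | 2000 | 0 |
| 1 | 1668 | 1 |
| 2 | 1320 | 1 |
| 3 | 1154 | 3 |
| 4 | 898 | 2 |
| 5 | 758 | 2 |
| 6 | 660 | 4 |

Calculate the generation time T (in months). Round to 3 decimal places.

lx = nx/n0 = nx/2000: 1, 0.834, 0.66, 0.577, 0.449, 0.379, 0.33
lx·mx: 0, 0.834, 0.66, 1.731, 0.898, 0.758, 1.32 → R0 = 6.201
x·lx·mx: 0, 0.834, 1.32, 5.193, 3.592, 3.79, 7.92 → Σ = 22.649
T = 22.649 / 6.201 = 3.652475… → 3.652

3.652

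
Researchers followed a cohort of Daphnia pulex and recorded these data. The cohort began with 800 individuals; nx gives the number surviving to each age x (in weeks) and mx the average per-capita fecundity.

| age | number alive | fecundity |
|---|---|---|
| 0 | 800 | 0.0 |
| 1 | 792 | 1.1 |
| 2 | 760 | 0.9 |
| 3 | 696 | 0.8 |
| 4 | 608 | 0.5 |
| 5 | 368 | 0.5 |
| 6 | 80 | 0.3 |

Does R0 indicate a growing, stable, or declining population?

lx = nx/n0 = nx/800: 1, 0.99, 0.95, 0.87, 0.76, 0.46, 0.1
R0 = Σ lx·mx = 0 + 1.089 + 0.855 + 0.696 + 0.38 + 0.23 + 0.03 = 3.28
R0 > 1, so the population is growing.

growing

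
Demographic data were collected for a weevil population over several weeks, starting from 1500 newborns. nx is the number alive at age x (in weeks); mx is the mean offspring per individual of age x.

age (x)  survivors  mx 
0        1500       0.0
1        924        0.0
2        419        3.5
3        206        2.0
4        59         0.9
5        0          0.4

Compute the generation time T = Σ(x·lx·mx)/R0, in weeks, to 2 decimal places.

2.27

lx = nx/n0 = nx/1500: 1, 0.616, 0.27933…, 0.13733…, 0.03933…, 0
lx·mx: 0, 0, 0.977667…, 0.274667…, 0.0354…, 0 → R0 = 1.287733…
x·lx·mx: 0, 0, 1.955333…, 0.824…, 0.1416…, 0 → Σ = 2.920933…
T = 2.920933… / 1.287733… = 2.268275… → 2.27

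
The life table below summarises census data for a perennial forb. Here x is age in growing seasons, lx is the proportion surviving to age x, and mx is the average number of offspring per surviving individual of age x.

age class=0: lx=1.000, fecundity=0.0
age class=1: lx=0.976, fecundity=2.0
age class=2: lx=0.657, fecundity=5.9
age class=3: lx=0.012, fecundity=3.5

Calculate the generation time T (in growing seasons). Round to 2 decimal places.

lx·mx: 0, 1.952, 3.8763, 0.042 → R0 = 5.8703
x·lx·mx: 0, 1.952, 7.7526, 0.126 → Σ = 9.8306
T = 9.8306 / 5.8703 = 1.674633… → 1.67

1.67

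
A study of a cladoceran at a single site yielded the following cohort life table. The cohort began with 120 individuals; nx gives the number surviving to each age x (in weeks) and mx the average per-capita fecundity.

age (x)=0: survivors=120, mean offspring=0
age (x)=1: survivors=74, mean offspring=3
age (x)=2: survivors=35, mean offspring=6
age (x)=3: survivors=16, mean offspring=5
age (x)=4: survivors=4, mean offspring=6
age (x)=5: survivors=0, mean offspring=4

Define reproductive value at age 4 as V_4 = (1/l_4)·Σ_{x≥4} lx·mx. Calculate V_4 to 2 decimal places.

lx = nx/n0 = nx/120: 1, 0.61667…, 0.29167…, 0.13333…, 0.03333…, 0
lx·mx for x ≥ 4: 0.2…, 0 → sum = 0.2…
V_4 = 0.2… / l_4 = 0.2… / 0.033333… = 6… → 6.00

6.00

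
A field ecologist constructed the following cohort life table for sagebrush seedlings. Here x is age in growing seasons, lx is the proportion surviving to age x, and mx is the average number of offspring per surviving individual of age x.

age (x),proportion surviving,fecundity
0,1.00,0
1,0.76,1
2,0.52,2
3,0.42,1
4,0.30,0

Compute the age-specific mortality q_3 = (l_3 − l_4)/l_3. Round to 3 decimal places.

q_3 = (l_3 − l_4) / l_3 = (0.42 − 0.3) / 0.42
     = 0.12 / 0.42 = 0.285714… → 0.286

0.286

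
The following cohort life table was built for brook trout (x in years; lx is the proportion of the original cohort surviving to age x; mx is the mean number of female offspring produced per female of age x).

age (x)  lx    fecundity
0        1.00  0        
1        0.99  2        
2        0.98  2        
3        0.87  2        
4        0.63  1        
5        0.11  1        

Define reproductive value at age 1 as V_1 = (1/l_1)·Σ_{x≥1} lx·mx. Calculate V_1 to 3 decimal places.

6.485

lx·mx for x ≥ 1: 1.98, 1.96, 1.74, 0.63, 0.11 → sum = 6.42
V_1 = 6.42 / l_1 = 6.42 / 0.99 = 6.484848… → 6.485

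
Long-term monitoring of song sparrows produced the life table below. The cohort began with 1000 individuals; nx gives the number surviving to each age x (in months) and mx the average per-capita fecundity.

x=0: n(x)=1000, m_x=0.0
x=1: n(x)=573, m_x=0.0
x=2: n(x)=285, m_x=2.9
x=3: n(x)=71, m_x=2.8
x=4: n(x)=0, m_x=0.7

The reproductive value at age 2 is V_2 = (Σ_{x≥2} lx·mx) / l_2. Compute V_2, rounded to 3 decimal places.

lx = nx/n0 = nx/1000: 1, 0.573, 0.285, 0.071, 0
lx·mx for x ≥ 2: 0.8265, 0.1988, 0 → sum = 1.0253
V_2 = 1.0253 / l_2 = 1.0253 / 0.285 = 3.597544… → 3.598

3.598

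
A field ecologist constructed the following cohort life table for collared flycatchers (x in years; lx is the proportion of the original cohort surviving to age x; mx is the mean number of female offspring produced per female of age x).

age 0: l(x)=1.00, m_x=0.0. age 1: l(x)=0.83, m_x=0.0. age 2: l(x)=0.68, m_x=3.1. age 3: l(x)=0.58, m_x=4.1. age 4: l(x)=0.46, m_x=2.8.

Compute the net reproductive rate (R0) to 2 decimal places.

5.77

lx·mx by age: 0, 0, 2.108, 2.378, 1.288
R0 = Σ lx·mx = 5.774 → 5.77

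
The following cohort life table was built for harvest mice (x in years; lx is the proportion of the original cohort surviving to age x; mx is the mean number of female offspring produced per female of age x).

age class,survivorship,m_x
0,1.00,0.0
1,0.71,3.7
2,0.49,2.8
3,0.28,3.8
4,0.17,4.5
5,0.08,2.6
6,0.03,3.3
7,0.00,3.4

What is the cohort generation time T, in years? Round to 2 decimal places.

2.16

lx·mx: 0, 2.627, 1.372, 1.064, 0.765, 0.208, 0.099, 0 → R0 = 6.135
x·lx·mx: 0, 2.627, 2.744, 3.192, 3.06, 1.04, 0.594, 0 → Σ = 13.257
T = 13.257 / 6.135 = 2.16088… → 2.16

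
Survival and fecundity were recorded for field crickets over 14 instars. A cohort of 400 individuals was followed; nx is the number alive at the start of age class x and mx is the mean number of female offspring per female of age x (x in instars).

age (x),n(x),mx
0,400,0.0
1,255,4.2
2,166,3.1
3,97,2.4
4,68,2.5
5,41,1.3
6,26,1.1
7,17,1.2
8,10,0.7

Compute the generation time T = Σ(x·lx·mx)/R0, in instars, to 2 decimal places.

lx = nx/n0 = nx/400: 1, 0.6375, 0.415, 0.2425, 0.17, 0.1025, 0.065, 0.0425, 0.025
lx·mx: 0, 2.6775, 1.2865, 0.582, 0.425, 0.13325, 0.0715, 0.051, 0.0175 → R0 = 5.24425
x·lx·mx: 0, 2.6775, 2.573, 1.746, 1.7, 0.66625, 0.429, 0.357, 0.14 → Σ = 10.28875
T = 10.28875 / 5.24425 = 1.961911… → 1.96

1.96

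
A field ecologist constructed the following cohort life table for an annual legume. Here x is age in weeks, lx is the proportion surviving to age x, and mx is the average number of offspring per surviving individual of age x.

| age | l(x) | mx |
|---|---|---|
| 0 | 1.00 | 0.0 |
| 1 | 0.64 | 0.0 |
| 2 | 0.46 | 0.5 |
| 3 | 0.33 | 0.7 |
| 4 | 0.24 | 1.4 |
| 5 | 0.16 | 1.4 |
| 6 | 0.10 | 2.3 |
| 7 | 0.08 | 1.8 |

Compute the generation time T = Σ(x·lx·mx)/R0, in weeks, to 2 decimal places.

4.30

lx·mx: 0, 0, 0.23, 0.231, 0.336, 0.224, 0.23, 0.144 → R0 = 1.395
x·lx·mx: 0, 0, 0.46, 0.693, 1.344, 1.12, 1.38, 1.008 → Σ = 6.005
T = 6.005 / 1.395 = 4.304659… → 4.30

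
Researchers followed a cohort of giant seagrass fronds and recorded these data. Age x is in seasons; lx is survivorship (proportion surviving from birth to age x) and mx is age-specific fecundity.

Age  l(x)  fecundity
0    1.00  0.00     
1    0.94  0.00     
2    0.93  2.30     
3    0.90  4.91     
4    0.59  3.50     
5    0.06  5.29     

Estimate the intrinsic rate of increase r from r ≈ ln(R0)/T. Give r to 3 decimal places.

0.715

R0 = Σ lx·mx = 0 + 0 + 2.139 + 4.419 + 2.065 + 0.3174 = 8.9404
Σ x·lx·mx = 27.382; T = 27.382/8.9404 = 3.06273…
r ≈ ln(R0)/T = ln(8.9404)/3.06273… = 0.71524… → 0.715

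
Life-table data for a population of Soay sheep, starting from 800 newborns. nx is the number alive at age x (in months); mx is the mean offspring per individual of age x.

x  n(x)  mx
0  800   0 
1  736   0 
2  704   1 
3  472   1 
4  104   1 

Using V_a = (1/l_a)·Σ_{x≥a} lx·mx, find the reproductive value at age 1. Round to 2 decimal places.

1.74

lx = nx/n0 = nx/800: 1, 0.92, 0.88, 0.59, 0.13
lx·mx for x ≥ 1: 0, 0.88, 0.59, 0.13 → sum = 1.6
V_1 = 1.6 / l_1 = 1.6 / 0.92 = 1.73913… → 1.74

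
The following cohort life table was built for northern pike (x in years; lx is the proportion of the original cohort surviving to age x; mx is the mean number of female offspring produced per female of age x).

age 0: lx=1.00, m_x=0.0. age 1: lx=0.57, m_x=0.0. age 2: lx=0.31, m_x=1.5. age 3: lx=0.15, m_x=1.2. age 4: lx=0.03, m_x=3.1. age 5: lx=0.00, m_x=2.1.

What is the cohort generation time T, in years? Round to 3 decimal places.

2.496

lx·mx: 0, 0, 0.465, 0.18, 0.093, 0 → R0 = 0.738
x·lx·mx: 0, 0, 0.93, 0.54, 0.372, 0 → Σ = 1.842
T = 1.842 / 0.738 = 2.495935… → 2.496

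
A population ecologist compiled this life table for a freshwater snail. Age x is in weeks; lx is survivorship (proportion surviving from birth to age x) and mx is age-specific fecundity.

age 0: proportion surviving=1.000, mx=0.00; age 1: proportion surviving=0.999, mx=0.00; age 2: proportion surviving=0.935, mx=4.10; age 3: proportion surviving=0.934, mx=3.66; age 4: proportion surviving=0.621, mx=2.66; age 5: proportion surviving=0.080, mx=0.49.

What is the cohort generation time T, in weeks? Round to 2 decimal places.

lx·mx: 0, 0, 3.8335, 3.41844, 1.65186, 0.0392 → R0 = 8.943
x·lx·mx: 0, 0, 7.667, 10.25532, 6.60744, 0.196 → Σ = 24.72576
T = 24.72576 / 8.943 = 2.764817… → 2.76

2.76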